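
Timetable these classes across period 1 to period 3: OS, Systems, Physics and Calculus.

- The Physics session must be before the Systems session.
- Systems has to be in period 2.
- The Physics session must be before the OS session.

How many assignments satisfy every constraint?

6

Splitting on OS: it can be period 2 (3), period 3 (3). Listing each branch's schedules as (Systems, Physics, Calculus) by period number:
OS=period 2: (2,1,1) (2,1,2) (2,1,3) — 3.
OS=period 3: (2,1,1) (2,1,2) (2,1,3) — 3.
Summing: 3 + 3 = 6.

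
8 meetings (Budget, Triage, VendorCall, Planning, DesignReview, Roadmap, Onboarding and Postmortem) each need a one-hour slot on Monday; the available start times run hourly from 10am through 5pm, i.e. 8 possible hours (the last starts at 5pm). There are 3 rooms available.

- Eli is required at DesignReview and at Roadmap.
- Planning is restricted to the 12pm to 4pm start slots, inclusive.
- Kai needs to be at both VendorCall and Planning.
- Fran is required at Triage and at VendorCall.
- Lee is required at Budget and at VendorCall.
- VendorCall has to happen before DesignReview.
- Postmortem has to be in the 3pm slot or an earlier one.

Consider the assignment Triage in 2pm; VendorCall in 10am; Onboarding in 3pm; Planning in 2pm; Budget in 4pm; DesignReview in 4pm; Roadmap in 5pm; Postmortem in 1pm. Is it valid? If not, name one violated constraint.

Eli is required at DesignReview and at Roadmap — holds.
VendorCall has to happen before DesignReview — holds.
There are 3 rooms available — holds.
Lee is required at Budget and at VendorCall — holds.
Fran is required at Triage and at VendorCall — holds.
Planning is restricted to the 12pm to 4pm start slots, inclusive — holds.
Kai needs to be at both VendorCall and Planning — holds.
Postmortem has to be in the 3pm slot or an earlier one — holds.

Yes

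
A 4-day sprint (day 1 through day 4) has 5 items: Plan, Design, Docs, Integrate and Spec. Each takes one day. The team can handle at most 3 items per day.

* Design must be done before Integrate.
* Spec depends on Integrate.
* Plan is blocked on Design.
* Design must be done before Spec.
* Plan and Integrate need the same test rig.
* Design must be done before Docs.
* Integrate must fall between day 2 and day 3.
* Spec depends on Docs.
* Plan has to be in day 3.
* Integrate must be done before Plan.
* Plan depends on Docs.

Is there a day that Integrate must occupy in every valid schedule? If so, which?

day 2

Integrate's window is day 2–day 3.
Plan is fixed at day 3, and Integrate can't share a day with Plan.
So Integrate must be day 2.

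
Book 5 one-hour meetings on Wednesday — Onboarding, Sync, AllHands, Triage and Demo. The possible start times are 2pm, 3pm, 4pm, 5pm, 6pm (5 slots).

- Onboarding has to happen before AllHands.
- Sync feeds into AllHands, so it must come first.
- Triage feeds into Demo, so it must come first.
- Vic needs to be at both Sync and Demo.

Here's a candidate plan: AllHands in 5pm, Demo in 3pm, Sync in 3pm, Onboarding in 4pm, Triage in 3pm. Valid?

Triage feeds into Demo, so it must come first — violated.
Sync feeds into AllHands, so it must come first — holds.
Onboarding has to happen before AllHands — holds.
Vic needs to be at both Sync and Demo — violated.

No — it violates: Vic needs to be at both Sync and Demo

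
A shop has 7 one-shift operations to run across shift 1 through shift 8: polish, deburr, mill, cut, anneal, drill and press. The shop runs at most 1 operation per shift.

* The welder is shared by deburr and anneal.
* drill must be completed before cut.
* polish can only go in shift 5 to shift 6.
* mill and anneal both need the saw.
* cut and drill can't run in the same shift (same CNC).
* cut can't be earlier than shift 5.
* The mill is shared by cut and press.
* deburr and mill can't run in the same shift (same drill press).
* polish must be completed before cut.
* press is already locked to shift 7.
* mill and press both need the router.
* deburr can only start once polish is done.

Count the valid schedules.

48

Splitting on deburr: it can be shift 6 (24), shift 8 (24). Listing each branch's schedules as (polish, mill, cut, anneal, drill, press) by shift number:
deburr=shift 6: (5,1,8,2,3,7) (5,1,8,2,4,7) (5,1,8,3,2,7) (5,1,8,3,4,7) (5,1,8,4,2,7) (5,1,8,4,3,7) (5,2,8,1,3,7) (5,2,8,1,4,7) (5,2,8,3,1,7) (5,2,8,3,4,7) (5,2,8,4,1,7) (5,2,8,4,3,7) (5,3,8,1,2,7) (5,3,8,1,4,7) (5,3,8,2,1,7) (5,3,8,2,4,7) (5,3,8,4,1,7) (5,3,8,4,2,7) (5,4,8,1,2,7) (5,4,8,1,3,7) (5,4,8,2,1,7) (5,4,8,2,3,7) (5,4,8,3,1,7) (5,4,8,3,2,7) — 24.
deburr=shift 8: (5,1,6,2,3,7) (5,1,6,2,4,7) (5,1,6,3,2,7) (5,1,6,3,4,7) (5,1,6,4,2,7) (5,1,6,4,3,7) (5,2,6,1,3,7) (5,2,6,1,4,7) (5,2,6,3,1,7) (5,2,6,3,4,7) (5,2,6,4,1,7) (5,2,6,4,3,7) (5,3,6,1,2,7) (5,3,6,1,4,7) (5,3,6,2,1,7) (5,3,6,2,4,7) (5,3,6,4,1,7) (5,3,6,4,2,7) (5,4,6,1,2,7) (5,4,6,1,3,7) (5,4,6,2,1,7) (5,4,6,2,3,7) (5,4,6,3,1,7) (5,4,6,3,2,7) — 24.
Summing: 24 + 24 = 48.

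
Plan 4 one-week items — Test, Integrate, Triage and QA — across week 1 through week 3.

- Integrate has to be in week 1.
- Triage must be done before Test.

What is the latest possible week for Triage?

Downstream work caps Triage at week 2.
Triage at week 2 is achievable: Integrate -> week 1; QA -> week 1; Test -> week 3; Triage -> week 2.

week 2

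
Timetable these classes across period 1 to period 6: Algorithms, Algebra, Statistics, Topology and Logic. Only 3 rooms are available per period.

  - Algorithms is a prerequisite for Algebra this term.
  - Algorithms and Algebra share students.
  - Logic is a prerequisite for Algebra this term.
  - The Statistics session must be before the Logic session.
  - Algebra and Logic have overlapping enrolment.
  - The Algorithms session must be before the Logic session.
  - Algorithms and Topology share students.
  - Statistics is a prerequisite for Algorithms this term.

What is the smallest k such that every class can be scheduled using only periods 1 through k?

4 periods

The precedence chain requires at least 4 distinct periods.
With at most 3 per period and 5 classes, at least 2 periods are needed.
4 works (last occupied period: period 4): for example Logic -> period 3; Topology -> period 1; Algebra -> period 4; Algorithms -> period 2; Statistics -> period 1.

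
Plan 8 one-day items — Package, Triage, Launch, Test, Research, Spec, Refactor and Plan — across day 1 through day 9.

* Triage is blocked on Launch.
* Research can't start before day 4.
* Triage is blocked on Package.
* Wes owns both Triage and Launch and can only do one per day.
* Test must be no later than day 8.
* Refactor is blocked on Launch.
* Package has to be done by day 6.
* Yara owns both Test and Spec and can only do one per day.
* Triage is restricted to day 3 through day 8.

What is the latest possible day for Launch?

Downstream work caps Launch at day 7.
Launch at day 7 is achievable: Research -> day 4, Test -> day 1, Spec -> day 2, Plan -> day 1, Package -> day 1, Triage -> day 8, Refactor -> day 8, Launch -> day 7.

day 7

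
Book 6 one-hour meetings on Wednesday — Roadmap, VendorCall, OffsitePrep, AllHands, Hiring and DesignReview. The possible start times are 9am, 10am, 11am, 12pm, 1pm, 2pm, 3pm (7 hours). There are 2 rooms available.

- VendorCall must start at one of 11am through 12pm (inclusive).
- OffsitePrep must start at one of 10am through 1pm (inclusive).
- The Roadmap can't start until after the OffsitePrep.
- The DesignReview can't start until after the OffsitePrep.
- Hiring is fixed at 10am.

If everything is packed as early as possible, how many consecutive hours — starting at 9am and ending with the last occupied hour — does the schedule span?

The precedence chain requires at least 2 distinct hours.
With at most 2 per hour and 6 meetings, at least 3 hours are needed.
VendorCall can't be placed before 11am — that is hour 3 counting from 9am — so the schedule must run through at least 3 hours.
Could 3 hours be enough, i.e. nothing placed later than 11am? No: VendorCall's window within 3 hours is {11am}; OffsitePrep's window within 3 hours is {10am, 11am}; DesignReview must come after OffsitePrep (at 10am or later) → {11am}; OffsitePrep must come before DesignReview (at 11am or earlier) → {10am}; Roadmap must come after OffsitePrep (at 10am or later) → {11am}; that puts Roadmap, VendorCall and DesignReview all in 11am — more than 2 per hour.
So 3 hours is not enough.
4 works (last occupied hour: 12pm): for example VendorCall in 11am; OffsitePrep in 10am; DesignReview in 12pm; Hiring in 10am; AllHands in 9am; Roadmap in 11am.

4 hours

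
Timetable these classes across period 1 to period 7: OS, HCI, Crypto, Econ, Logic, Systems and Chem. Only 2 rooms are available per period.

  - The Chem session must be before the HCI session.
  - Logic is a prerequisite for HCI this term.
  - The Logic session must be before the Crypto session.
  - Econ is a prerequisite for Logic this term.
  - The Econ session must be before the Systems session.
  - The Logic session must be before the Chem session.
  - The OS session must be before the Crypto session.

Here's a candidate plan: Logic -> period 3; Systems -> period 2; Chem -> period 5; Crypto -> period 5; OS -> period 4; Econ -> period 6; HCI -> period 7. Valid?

No — it violates: The Econ session must be before the Systems session

The Logic session must be before the Crypto session — holds.
The Chem session must be before the HCI session — holds.
The Logic session must be before the Chem session — holds.
Logic is a prerequisite for HCI this term — holds.
Only 2 rooms are available per period — holds.
Econ is a prerequisite for Logic this term — violated.
The OS session must be before the Crypto session — holds.
The Econ session must be before the Systems session — violated.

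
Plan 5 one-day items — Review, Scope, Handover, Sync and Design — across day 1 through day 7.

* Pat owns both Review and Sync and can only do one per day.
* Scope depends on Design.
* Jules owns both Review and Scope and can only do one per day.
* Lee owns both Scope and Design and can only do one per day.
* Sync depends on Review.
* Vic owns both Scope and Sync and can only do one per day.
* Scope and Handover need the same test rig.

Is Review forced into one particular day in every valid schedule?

No

Review can be day 1 (e.g. Sync=day 3; Design=day 1; Handover=day 1; Scope=day 2; Review=day 1) or day 2 (e.g. Review -> day 2, Scope -> day 3, Design -> day 1, Handover -> day 1, Sync -> day 4).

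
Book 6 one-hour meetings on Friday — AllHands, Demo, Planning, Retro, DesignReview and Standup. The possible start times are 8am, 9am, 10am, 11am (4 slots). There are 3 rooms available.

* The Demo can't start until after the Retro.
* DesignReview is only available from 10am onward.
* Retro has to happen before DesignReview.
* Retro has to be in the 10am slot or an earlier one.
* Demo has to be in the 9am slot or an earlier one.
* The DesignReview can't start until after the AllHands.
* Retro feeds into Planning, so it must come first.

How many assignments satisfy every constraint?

Splitting on AllHands: it can be 8am (24), 9am (22), 10am (12). Listing each branch's schedules as (Demo, Planning, Retro, DesignReview, Standup):
AllHands=8am: (9am,9am,8am,10am,8am) (9am,9am,8am,10am,9am) (9am,9am,8am,10am,10am) (9am,9am,8am,10am,11am) (9am,9am,8am,11am,8am) (9am,9am,8am,11am,9am) (9am,9am,8am,11am,10am) (9am,9am,8am,11am,11am) (9am,10am,8am,10am,8am) (9am,10am,8am,10am,9am) (9am,10am,8am,10am,10am) (9am,10am,8am,10am,11am) (9am,10am,8am,11am,8am) (9am,10am,8am,11am,9am) (9am,10am,8am,11am,10am) (9am,10am,8am,11am,11am) (9am,11am,8am,10am,8am) (9am,11am,8am,10am,9am) (9am,11am,8am,10am,10am) (9am,11am,8am,10am,11am) (9am,11am,8am,11am,8am) (9am,11am,8am,11am,9am) (9am,11am,8am,11am,10am) (9am,11am,8am,11am,11am) — 24.
AllHands=9am: (9am,9am,8am,10am,8am) (9am,9am,8am,10am,10am) (9am,9am,8am,10am,11am) (9am,9am,8am,11am,8am) (9am,9am,8am,11am,10am) (9am,9am,8am,11am,11am) (9am,10am,8am,10am,8am) (9am,10am,8am,10am,9am) (9am,10am,8am,10am,10am) (9am,10am,8am,10am,11am) (9am,10am,8am,11am,8am) (9am,10am,8am,11am,9am) (9am,10am,8am,11am,10am) (9am,10am,8am,11am,11am) (9am,11am,8am,10am,8am) (9am,11am,8am,10am,9am) (9am,11am,8am,10am,10am) (9am,11am,8am,10am,11am) (9am,11am,8am,11am,8am) (9am,11am,8am,11am,9am) (9am,11am,8am,11am,10am) (9am,11am,8am,11am,11am) — 22.
AllHands=10am: (9am,9am,8am,11am,8am) (9am,9am,8am,11am,9am) (9am,9am,8am,11am,10am) (9am,9am,8am,11am,11am) (9am,10am,8am,11am,8am) (9am,10am,8am,11am,9am) (9am,10am,8am,11am,10am) (9am,10am,8am,11am,11am) (9am,11am,8am,11am,8am) (9am,11am,8am,11am,9am) (9am,11am,8am,11am,10am) (9am,11am,8am,11am,11am) — 12.
Summing: 24 + 22 + 12 = 58.

58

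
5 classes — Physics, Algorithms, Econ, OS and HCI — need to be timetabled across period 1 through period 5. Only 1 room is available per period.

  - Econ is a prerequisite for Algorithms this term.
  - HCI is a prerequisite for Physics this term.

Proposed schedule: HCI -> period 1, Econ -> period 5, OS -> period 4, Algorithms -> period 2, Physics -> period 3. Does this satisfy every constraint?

No. Econ is a prerequisite for Algorithms this term is not satisfied.

HCI is a prerequisite for Physics this term — holds.
Econ is a prerequisite for Algorithms this term — violated.
Only 1 room is available per period — holds.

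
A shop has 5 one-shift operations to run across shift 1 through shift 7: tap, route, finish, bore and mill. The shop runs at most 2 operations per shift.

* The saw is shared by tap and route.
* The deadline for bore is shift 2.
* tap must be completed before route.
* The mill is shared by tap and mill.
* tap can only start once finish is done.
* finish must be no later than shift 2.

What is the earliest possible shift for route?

shift 3

Precedence pushes route to at least shift 3.
route at shift 3 is achievable: finish=shift 1; mill=shift 3; bore=shift 1; tap=shift 2; route=shift 3.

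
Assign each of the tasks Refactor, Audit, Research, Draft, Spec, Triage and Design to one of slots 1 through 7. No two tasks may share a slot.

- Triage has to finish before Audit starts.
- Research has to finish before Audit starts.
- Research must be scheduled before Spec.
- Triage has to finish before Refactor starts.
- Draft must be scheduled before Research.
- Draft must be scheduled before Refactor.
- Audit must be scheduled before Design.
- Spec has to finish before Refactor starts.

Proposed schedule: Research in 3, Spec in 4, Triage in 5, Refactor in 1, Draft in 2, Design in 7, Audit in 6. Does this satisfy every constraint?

Audit must be scheduled before Design — holds.
Draft must be scheduled before Research — holds.
Triage has to finish before Audit starts — holds.
Spec has to finish before Refactor starts — violated.
No two tasks may share a slot — holds.
Triage has to finish before Refactor starts — violated.
Research has to finish before Audit starts — holds.
Draft must be scheduled before Refactor — violated.
Research must be scheduled before Spec — holds.

Invalid. Triage has to finish before Refactor starts.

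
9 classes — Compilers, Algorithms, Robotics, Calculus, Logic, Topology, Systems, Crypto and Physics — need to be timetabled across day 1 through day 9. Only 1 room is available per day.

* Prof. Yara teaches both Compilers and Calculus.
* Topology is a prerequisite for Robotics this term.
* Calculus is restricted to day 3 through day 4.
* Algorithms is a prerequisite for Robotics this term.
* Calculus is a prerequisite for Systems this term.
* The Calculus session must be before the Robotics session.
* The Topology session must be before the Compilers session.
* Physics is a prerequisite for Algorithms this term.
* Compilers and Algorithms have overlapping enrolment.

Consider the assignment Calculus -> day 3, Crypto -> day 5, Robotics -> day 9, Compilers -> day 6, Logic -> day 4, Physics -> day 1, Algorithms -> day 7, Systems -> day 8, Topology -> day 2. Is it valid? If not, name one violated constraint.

Yes

Physics is a prerequisite for Algorithms this term — holds.
Topology is a prerequisite for Robotics this term — holds.
Only 1 room is available per day — holds.
Algorithms is a prerequisite for Robotics this term — holds.
Compilers and Algorithms have overlapping enrolment — holds.
Prof. Yara teaches both Compilers and Calculus — holds.
The Topology session must be before the Compilers session — holds.
Calculus is a prerequisite for Systems this term — holds.
The Calculus session must be before the Robotics session — holds.
Calculus is restricted to day 3 through day 4 — holds.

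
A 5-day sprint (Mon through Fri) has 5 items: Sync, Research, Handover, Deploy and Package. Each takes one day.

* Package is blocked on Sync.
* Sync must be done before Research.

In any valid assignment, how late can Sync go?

Thu

Downstream work caps Sync at Thu.
Sync at Thu is achievable: Package=Fri, Research=Fri, Deploy=Mon, Sync=Thu, Handover=Mon.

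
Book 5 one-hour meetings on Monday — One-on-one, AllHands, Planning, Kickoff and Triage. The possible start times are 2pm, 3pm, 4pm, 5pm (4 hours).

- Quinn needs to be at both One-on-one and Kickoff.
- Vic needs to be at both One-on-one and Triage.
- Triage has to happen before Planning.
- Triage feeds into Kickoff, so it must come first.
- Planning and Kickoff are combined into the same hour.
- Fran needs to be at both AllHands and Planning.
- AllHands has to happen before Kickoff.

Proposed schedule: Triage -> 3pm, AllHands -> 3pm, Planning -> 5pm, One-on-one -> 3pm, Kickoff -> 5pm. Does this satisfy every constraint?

No — it violates: Vic needs to be at both One-on-one and Triage

Quinn needs to be at both One-on-one and Kickoff — holds.
AllHands has to happen before Kickoff — holds.
Triage has to happen before Planning — holds.
Triage feeds into Kickoff, so it must come first — holds.
Vic needs to be at both One-on-one and Triage — violated.
Fran needs to be at both AllHands and Planning — holds.
Planning and Kickoff are combined into the same hour — holds.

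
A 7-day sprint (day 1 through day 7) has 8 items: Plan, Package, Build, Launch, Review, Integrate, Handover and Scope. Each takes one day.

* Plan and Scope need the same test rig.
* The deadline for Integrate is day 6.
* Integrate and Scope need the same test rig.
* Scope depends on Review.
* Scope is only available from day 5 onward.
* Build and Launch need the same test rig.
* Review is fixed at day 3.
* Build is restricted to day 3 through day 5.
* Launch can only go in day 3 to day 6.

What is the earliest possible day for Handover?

day 1

Handover at day 1 is achievable: Build -> day 3, Package -> day 1, Launch -> day 4, Integrate -> day 1, Scope -> day 5, Handover -> day 1, Review -> day 3, Plan -> day 1.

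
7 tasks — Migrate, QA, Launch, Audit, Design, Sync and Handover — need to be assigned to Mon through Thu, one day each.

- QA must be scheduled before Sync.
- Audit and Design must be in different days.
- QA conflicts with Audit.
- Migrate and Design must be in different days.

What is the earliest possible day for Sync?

Precedence pushes Sync to at least Tue.
Sync at Tue is achievable: Launch -> Mon; QA -> Mon; Design -> Wed; Handover -> Mon; Migrate -> Mon; Audit -> Tue; Sync -> Tue.

Tue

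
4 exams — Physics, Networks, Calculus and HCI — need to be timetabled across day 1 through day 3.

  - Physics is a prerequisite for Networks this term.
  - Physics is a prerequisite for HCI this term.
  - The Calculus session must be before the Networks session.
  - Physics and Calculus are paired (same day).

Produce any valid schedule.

Networks in day 2; HCI in day 2; Calculus in day 1; Physics in day 1

Checking: Physics(day 1) before Networks(day 2); Physics(day 1) before HCI(day 2); Calculus(day 1) before Networks(day 2); Physics = Calculus = day 1.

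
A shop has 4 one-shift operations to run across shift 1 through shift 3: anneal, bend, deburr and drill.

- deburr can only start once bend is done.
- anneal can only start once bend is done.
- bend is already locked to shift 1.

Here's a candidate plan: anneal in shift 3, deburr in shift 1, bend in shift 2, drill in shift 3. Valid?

deburr can only start once bend is done — violated.
anneal can only start once bend is done — holds.
bend is already locked to shift 1 — violated.

Invalid. deburr can only start once bend is done.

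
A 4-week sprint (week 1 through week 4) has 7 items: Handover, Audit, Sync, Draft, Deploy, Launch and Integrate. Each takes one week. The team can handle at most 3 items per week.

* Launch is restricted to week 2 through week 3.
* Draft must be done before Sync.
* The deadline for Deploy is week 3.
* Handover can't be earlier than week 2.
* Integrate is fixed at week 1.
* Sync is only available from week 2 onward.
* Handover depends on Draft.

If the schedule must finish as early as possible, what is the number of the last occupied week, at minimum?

The precedence chain requires at least 2 distinct weeks.
With at most 3 per week and 7 tasks, at least 3 weeks are needed.
3 works (last occupied week: week 3): for example Launch=week 2, Audit=week 1, Integrate=week 1, Draft=week 1, Handover=week 2, Sync=week 2, Deploy=week 3.

week 3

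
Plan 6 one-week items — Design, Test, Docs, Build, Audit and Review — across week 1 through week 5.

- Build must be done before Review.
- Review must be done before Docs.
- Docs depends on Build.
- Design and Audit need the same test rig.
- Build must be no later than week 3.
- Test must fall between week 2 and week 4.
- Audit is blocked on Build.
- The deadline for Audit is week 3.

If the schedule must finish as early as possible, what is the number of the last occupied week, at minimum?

3

The precedence chain requires at least 3 distinct weeks.
3 works (last occupied week: week 3): for example Docs in week 3, Design in week 1, Build in week 1, Audit in week 2, Test in week 2, Review in week 2.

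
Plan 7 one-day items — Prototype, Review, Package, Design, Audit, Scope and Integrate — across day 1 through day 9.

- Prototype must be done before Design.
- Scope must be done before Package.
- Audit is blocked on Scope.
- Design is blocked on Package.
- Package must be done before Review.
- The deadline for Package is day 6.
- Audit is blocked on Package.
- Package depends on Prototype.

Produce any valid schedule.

Package in day 2, Prototype in day 1, Integrate in day 1, Design in day 3, Review in day 3, Scope in day 1, Audit in day 3

Checking: Prototype(day 1) before Package(day 2); Scope(day 1) before Audit(day 3); Package(day 2) before Review(day 3); Prototype(day 1) before Design(day 3); Scope(day 1) before Package(day 2); Package(day 2) before Design(day 3); Package(day 2) before Audit(day 3); Package=day 2 in [day 1,day 6].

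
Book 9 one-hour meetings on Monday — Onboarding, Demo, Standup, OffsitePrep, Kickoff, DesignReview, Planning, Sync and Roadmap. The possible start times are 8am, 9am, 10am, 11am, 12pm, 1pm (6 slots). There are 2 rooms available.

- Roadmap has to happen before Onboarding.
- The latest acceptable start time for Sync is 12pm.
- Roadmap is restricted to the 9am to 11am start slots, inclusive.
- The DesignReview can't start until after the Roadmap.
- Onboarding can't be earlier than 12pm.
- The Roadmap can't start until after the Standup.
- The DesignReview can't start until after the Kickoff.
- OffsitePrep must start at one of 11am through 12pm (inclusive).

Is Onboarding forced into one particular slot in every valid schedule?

No

Onboarding can be 12pm (e.g. Planning -> 11am, OffsitePrep -> 11am, Standup -> 8am, Sync -> 8am, Kickoff -> 9am, Demo -> 10am, Roadmap -> 9am, DesignReview -> 10am, Onboarding -> 12pm) or 1pm (e.g. Planning=11am, Onboarding=1pm, Standup=8am, Sync=8am, DesignReview=10am, Kickoff=9am, Roadmap=9am, Demo=10am, OffsitePrep=11am).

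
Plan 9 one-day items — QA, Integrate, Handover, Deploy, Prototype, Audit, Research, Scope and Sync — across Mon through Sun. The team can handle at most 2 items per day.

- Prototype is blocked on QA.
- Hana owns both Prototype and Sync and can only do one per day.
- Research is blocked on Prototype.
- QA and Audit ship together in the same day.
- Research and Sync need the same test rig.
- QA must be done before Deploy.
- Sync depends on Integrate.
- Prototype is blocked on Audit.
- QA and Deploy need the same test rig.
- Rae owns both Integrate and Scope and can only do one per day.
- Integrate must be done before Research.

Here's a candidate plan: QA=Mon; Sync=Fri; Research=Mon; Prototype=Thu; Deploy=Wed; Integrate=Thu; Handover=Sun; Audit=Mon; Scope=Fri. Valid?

No — it violates: The team can handle at most 2 items per day

QA and Deploy need the same test rig — holds.
Research is blocked on Prototype — violated.
QA must be done before Deploy — holds.
Rae owns both Integrate and Scope and can only do one per day — holds.
Hana owns both Prototype and Sync and can only do one per day — holds.
Research and Sync need the same test rig — holds.
Sync depends on Integrate — holds.
QA and Audit ship together in the same day — holds.
Prototype is blocked on Audit — holds.
Integrate must be done before Research — violated.
The team can handle at most 2 items per day — violated.
Prototype is blocked on QA — holds.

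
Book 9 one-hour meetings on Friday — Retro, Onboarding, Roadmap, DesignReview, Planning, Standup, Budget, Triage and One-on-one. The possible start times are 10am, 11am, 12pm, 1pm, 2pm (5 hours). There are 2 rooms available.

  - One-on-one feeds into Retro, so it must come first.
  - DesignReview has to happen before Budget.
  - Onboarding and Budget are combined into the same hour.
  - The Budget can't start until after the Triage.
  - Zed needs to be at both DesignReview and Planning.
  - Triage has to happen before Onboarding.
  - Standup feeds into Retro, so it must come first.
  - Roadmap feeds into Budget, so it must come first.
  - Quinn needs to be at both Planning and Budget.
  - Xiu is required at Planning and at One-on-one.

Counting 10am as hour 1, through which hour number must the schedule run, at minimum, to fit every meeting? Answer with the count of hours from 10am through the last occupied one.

5

The precedence chain requires at least 2 distinct hours.
With at most 2 per hour and 9 meetings, at least 5 hours are needed.
5 works (last occupied hour: 2pm): for example Planning -> 2pm; DesignReview -> 11am; Standup -> 11am; Triage -> 10am; Retro -> 2pm; Budget -> 12pm; One-on-one -> 1pm; Roadmap -> 10am; Onboarding -> 12pm.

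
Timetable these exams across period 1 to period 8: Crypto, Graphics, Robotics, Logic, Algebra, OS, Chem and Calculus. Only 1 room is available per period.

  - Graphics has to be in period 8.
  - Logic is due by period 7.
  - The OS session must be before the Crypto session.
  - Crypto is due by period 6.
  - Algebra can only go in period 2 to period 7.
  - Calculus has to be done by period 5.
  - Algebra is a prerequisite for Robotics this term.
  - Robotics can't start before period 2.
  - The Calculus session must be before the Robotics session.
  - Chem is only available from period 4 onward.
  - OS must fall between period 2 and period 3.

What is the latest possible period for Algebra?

period 6

Algebra is available from period 2; Algebra's own window allows nothing later than period 7.
Algebra at period 6 is achievable: Chem -> period 4; Crypto -> period 3; Graphics -> period 8; Logic -> period 5; Algebra -> period 6; OS -> period 2; Robotics -> period 7; Calculus -> period 1.
Nothing later works — the capacity limit rule out every period after period 6.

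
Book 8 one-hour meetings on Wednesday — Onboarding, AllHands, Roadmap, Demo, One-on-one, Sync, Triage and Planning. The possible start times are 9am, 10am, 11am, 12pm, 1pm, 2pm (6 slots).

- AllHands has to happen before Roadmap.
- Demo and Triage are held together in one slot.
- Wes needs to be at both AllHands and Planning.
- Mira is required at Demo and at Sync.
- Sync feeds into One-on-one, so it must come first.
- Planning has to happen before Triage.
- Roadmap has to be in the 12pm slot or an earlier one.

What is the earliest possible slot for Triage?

10am

Precedence pushes Triage to at least 10am.
Triage at 10am is achievable: Onboarding in 9am; Sync in 9am; Triage in 10am; One-on-one in 10am; Roadmap in 11am; AllHands in 10am; Demo in 10am; Planning in 9am.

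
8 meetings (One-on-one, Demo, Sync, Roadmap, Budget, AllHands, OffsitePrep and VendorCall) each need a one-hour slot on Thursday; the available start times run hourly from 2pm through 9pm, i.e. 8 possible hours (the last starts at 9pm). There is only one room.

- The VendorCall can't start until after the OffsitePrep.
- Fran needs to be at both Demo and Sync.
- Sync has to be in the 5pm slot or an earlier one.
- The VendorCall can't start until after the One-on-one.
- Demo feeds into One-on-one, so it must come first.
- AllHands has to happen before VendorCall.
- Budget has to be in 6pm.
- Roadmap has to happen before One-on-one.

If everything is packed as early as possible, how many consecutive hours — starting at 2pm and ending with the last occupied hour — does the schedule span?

The precedence chain requires at least 3 distinct hours.
With at most 1 per hour and 8 meetings, at least 8 hours are needed.
Budget can't be placed before 6pm — that is hour 5 counting from 2pm — so the schedule must run through at least 5 hours.
8 works (last occupied hour: 9pm): for example Demo in 3pm, Sync in 2pm, VendorCall in 9pm, Roadmap in 4pm, One-on-one in 5pm, AllHands in 7pm, Budget in 6pm, OffsitePrep in 8pm.

8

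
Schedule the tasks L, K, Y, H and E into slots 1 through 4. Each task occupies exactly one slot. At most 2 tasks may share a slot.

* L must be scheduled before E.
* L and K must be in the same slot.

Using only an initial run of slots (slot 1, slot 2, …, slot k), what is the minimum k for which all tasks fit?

3 slots

The precedence chain requires at least 2 distinct slots.
With at most 2 per slot and 5 tasks, at least 3 slots are needed.
3 works (last occupied slot: 3): for example H=3; K=1; E=2; L=1; Y=2.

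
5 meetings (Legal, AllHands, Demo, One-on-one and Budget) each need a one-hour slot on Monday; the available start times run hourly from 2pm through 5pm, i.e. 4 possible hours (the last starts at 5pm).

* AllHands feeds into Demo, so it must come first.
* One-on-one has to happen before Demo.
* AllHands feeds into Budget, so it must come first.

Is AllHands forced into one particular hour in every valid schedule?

AllHands can be 2pm (e.g. Budget=3pm; Legal=2pm; Demo=3pm; One-on-one=2pm; AllHands=2pm) or 3pm (e.g. Legal in 2pm; Budget in 4pm; Demo in 4pm; AllHands in 3pm; One-on-one in 2pm).

No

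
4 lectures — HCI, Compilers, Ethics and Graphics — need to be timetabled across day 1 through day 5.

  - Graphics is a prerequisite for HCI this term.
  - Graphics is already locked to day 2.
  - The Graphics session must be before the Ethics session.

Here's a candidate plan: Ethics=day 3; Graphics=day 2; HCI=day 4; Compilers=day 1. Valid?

Yes, all constraints hold

Graphics is already locked to day 2 — holds.
The Graphics session must be before the Ethics session — holds.
Graphics is a prerequisite for HCI this term — holds.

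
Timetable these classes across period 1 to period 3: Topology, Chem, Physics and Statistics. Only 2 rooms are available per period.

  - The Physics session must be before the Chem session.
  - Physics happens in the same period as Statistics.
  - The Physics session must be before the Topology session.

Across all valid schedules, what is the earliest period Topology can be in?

Precedence pushes Topology to at least period 2.
Topology at period 2 is achievable: Statistics -> period 1; Topology -> period 2; Chem -> period 2; Physics -> period 1.

period 2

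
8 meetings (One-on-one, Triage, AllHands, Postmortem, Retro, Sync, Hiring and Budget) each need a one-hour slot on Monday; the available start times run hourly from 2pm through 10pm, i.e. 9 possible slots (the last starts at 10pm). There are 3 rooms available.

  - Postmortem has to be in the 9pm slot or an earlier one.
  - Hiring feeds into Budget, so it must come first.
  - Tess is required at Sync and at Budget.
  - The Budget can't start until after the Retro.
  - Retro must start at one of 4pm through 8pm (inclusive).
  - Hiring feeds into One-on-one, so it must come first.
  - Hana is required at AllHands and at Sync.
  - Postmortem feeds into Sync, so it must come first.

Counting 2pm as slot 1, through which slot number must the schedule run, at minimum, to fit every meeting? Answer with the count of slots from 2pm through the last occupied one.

The precedence chain requires at least 2 distinct slots.
With at most 3 per slot and 8 meetings, at least 3 slots are needed.
Propagating the time windows through the other constraints, Budget can't land before 5pm — that is slot 4 counting from 2pm — so the schedule must run through at least 4 slots.
4 works (last occupied slot: 5pm): for example Hiring=2pm; Retro=4pm; One-on-one=3pm; Triage=2pm; AllHands=4pm; Budget=5pm; Postmortem=2pm; Sync=3pm.

4 slots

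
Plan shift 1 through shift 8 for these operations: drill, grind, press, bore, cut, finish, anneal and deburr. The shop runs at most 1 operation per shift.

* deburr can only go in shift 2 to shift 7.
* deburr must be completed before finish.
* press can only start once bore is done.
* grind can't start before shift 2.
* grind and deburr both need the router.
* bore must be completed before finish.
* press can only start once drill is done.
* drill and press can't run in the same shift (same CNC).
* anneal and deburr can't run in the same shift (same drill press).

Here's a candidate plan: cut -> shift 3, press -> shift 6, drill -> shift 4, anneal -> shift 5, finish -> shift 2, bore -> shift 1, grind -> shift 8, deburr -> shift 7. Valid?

bore must be completed before finish — holds.
press can only start once drill is done — holds.
press can only start once bore is done — holds.
drill and press can't run in the same shift (same CNC) — holds.
grind can't start before shift 2 — holds.
The shop runs at most 1 operation per shift — holds.
grind and deburr both need the router — holds.
anneal and deburr can't run in the same shift (same drill press) — holds.
deburr can only go in shift 2 to shift 7 — holds.
deburr must be completed before finish — violated.

Invalid. deburr must be completed before finish.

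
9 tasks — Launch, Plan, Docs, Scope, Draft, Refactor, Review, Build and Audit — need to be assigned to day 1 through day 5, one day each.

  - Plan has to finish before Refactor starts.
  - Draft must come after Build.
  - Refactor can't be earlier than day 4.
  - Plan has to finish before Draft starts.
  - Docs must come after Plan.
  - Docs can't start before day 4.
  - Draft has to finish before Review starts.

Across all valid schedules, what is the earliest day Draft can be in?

Precedence pushes Draft to at least day 2; downstream work caps Draft at day 4.
Draft at day 2 is achievable: Refactor=day 4; Audit=day 1; Draft=day 2; Launch=day 1; Plan=day 1; Review=day 3; Build=day 1; Docs=day 4; Scope=day 1.

day 2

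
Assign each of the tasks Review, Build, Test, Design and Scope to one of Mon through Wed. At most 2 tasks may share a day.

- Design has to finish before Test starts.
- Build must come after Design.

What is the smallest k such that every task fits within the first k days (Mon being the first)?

3

The precedence chain requires at least 2 distinct days.
With at most 2 per day and 5 tasks, at least 3 days are needed.
3 works (last occupied day: Wed): for example Review in Mon; Design in Mon; Build in Tue; Scope in Wed; Test in Tue.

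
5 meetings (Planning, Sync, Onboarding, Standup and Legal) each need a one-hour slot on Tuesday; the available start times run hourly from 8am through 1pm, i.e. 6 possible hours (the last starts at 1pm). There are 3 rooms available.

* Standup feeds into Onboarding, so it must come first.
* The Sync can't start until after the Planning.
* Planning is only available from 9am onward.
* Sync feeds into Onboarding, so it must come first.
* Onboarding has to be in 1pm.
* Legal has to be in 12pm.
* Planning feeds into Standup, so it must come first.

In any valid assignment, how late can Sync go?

12pm

Precedence pushes Sync to at least 10am; downstream work caps Sync at 12pm.
Sync at 12pm is achievable: Onboarding in 1pm, Standup in 10am, Planning in 9am, Legal in 12pm, Sync in 12pm.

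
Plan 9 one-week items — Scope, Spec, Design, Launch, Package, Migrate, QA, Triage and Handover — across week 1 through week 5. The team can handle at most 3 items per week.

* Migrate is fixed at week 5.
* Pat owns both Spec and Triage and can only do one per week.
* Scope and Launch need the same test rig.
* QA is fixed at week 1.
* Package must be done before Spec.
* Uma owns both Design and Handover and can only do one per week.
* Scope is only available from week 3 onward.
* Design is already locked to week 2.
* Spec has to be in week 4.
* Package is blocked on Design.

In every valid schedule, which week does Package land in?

week 3

Design is fixed at week 2 and must come before Package, so Package is at least week 3.
Spec is fixed at week 4 and must come after Package, so Package is at most week 3.
So Package must be week 3.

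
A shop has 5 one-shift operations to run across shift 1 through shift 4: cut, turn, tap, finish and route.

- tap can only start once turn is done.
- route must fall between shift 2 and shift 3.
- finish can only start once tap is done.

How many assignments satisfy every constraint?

32

Splitting on cut: it can be shift 1 (8), shift 2 (8), shift 3 (8), shift 4 (8). Listing each branch's schedules as (turn, tap, finish, route) by shift number:
cut=shift 1: (1,2,3,2) (1,2,3,3) (1,2,4,2) (1,2,4,3) (1,3,4,2) (1,3,4,3) (2,3,4,2) (2,3,4,3) — 8.
cut=shift 2: (1,2,3,2) (1,2,3,3) (1,2,4,2) (1,2,4,3) (1,3,4,2) (1,3,4,3) (2,3,4,2) (2,3,4,3) — 8.
cut=shift 3: (1,2,3,2) (1,2,3,3) (1,2,4,2) (1,2,4,3) (1,3,4,2) (1,3,4,3) (2,3,4,2) (2,3,4,3) — 8.
cut=shift 4: (1,2,3,2) (1,2,3,3) (1,2,4,2) (1,2,4,3) (1,3,4,2) (1,3,4,3) (2,3,4,2) (2,3,4,3) — 8.
Summing: 8 + 8 + 8 + 8 = 32.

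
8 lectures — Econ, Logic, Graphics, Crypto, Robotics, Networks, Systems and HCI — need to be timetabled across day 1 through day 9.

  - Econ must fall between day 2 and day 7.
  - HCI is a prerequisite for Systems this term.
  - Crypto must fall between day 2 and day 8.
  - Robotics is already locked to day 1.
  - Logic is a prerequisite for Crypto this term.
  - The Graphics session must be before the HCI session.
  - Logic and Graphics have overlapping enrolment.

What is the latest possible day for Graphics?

Downstream work caps Graphics at day 7.
Graphics at day 7 is achievable: Logic=day 1; Crypto=day 2; HCI=day 8; Robotics=day 1; Systems=day 9; Graphics=day 7; Networks=day 1; Econ=day 2.

day 7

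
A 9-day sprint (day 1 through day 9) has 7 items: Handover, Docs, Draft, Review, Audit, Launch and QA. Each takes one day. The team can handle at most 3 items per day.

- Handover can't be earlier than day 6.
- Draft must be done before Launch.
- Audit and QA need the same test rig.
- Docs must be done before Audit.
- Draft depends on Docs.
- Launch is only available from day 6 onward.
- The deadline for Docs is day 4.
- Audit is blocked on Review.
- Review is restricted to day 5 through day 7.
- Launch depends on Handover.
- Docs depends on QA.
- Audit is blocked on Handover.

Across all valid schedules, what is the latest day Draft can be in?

day 8

Precedence pushes Draft to at least day 3; downstream work caps Draft at day 8.
Draft at day 8 is achievable: Handover in day 6, QA in day 1, Review in day 5, Audit in day 7, Draft in day 8, Docs in day 2, Launch in day 9.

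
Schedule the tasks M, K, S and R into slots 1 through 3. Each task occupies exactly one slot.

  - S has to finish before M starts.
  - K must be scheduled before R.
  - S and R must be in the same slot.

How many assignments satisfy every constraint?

1

Enumerating: M=3, K=1, S=2, R=2.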